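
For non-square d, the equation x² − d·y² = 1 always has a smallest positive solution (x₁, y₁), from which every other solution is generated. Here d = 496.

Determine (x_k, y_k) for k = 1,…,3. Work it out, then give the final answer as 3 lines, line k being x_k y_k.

√496 → a₀=22, period (3,1,2,4,1,…,1,3,44); ℓ=16 even so k=15
a_0=22:  p_0=22·1+0=22,  q_0=22·0+1=1
…
a_3=2:  p_3=2·89+67=245,  q_3=2·4+3=11
…
a_6=1:  p_6=1·1314+1069=2383,  q_6=1·59+48=107
a_7=2:  p_7=2·2383+1314=6080,  q_7=2·107+59=273
a_8=2:  p_8=2·6080+2383=14543,  q_8=2·273+107=653
…
a_14=1:  p_14=1·863293+389209=1252502,  q_14=1·38763+17476=56239
a_15=3:  p_15=3·1252502+863293=4620799,  q_15=3·56239+38763=207480
fundamental: x₁=4620799, y₁=207480  (since 21351783398401 − 496·43047950400 = 1)
k=2:  x_2 = 4620799·4620799+496·207480·207480 = 42703566796801,  y_2 = 4620799·207480+207480·4620799 = 1917446753040
k=3:  x_3 = 4620799·42703566796801+496·207480·1917446753040 = 394649197502177907199,  y_3 = 4620799·1917446753040+207480·42703566796801 = 17720272078000750440

4620799 207480
42703566796801 1917446753040
394649197502177907199 17720272078000750440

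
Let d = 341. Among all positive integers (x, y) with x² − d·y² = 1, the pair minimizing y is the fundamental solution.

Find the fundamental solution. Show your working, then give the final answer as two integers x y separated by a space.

√341 = [18; 2,6,1,8,2,…,6,2,36, …], period ℓ=14 (even) → k=13
k=0  a_k=18  p_k/q_k = 18/1
k=1  a_k=2  p_k/q_k = 37/2
k=2  a_k=6  p_k/q_k = 240/13
k=3  a_k=1  p_k/q_k = 277/15
k=4  a_k=8  p_k/q_k = 2456/133
k=5  a_k=2  p_k/q_k = 5189/281
k=6  a_k=1  p_k/q_k = 7645/414
k=7  a_k=2  p_k/q_k = 20479/1109
k=8  a_k=1  p_k/q_k = 28124/1523
…
k=11  a_k=1  p_k/q_k = 718667/38918
k=12  a_k=6  p_k/q_k = 4953942/268271
k=13  a_k=2  p_k/q_k = 10626551/575460
(x₁, y₁) = (10626551, 575460);  10626551² − 341·575460² = 1 ✓

10626551 575460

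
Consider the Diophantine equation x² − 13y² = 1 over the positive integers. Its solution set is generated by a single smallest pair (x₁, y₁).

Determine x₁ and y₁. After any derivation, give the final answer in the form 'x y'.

d=13: √d = [3; 1,1,1,1,6] (ℓ=5, odd), read p_9/q_9
k=0  a_k=3  p_k/q_k = 3/1
…
k=4  a_k=1  p_k/q_k = 18/5
k=5  a_k=6  p_k/q_k = 119/33
k=6  a_k=1  p_k/q_k = 137/38
…
k=8  a_k=1  p_k/q_k = 393/109
k=9  a_k=1  p_k/q_k = 649/180
(x₁, y₁) = (649, 180);  649² − 13·180² = 1 ✓

649 180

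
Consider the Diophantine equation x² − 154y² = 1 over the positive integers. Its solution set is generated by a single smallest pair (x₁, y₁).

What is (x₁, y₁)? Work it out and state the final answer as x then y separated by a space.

21295 1716

d=154: √d = [12; 2,2,3,1,2,1,3,2,2,24] (ℓ=10, even), read p_9/q_9
k=0  a_k=12  p_k/q_k = 12/1
…
k=2  a_k=2  p_k/q_k = 62/5
k=3  a_k=3  p_k/q_k = 211/17
k=4  a_k=1  p_k/q_k = 273/22
…
k=6  a_k=1  p_k/q_k = 1030/83
…
k=8  a_k=2  p_k/q_k = 8724/703
k=9  a_k=2  p_k/q_k = 21295/1716
→ (21295, 1716).  Check: 21295²=453477025, 154·1716²=453477024, difference 1.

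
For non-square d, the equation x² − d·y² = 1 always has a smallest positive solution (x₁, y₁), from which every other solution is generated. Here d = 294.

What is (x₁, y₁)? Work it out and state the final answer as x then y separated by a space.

4801 280

√294 = [17; 6,1,4,1,6,34, …], period ℓ=6 (even) → k=5
i=0: a=17 ⇒ p=17, q=1
i=1: a=6 ⇒ p=103, q=6
…
i=3: a=4 ⇒ p=583, q=34
i=4: a=1 ⇒ p=703, q=41
i=5: a=6 ⇒ p=4801, q=280
→ (4801, 280).  Check: 4801²=23049601, 294·280²=23049600, difference 1.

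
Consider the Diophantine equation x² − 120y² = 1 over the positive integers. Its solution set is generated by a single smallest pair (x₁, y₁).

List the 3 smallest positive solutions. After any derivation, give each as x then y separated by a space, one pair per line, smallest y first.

11 1
241 22
5291 483

[10; 1,20] for √120; ℓ=2 ⇒ convergent index 1
k=0  a_k=10  p_k/q_k = 10/1
k=1  a_k=1  p_k/q_k = 11/1
fundamental: x₁=11, y₁=1  (since 121 − 120·1 = 1)
(11+1√120)^2 = 241 + 22√120
(11+1√120)^3 = 5291 + 483√120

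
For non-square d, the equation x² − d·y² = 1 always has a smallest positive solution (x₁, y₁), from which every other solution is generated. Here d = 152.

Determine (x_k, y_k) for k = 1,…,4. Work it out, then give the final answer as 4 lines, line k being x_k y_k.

37 3
2737 222
202501 16425
14982337 1215228

d=152: √d = [12; 3,24] (ℓ=2, even), read p_1/q_1
i=0: a=12 ⇒ p=12, q=1
i=1: a=3 ⇒ p=37, q=3
→ (37, 3).  Check: 37²=1369, 152·3²=1368, difference 1.
k=2:  x_2 = 37·37+152·3·3 = 2737,  y_2 = 37·3+3·37 = 222
k=3:  x_3 = 37·2737+152·3·222 = 202501,  y_3 = 37·222+3·2737 = 16425
k=4:  x_4 = 37·202501+152·3·16425 = 14982337,  y_4 = 37·16425+3·202501 = 1215228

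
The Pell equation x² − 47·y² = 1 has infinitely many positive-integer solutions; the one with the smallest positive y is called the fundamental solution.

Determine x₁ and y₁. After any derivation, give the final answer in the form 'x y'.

[6; 1,5,1,12] for √47; ℓ=4 ⇒ convergent index 3
step 0: (6, 1)  from 6·(1,0) + (0,1)
…
step 2: (41, 6)  from 5·(7,1) + (6,1)
step 3: (48, 7)  from 1·(41,6) + (7,1)
fundamental: x₁=48, y₁=7  (since 2304 − 47·49 = 1)

48 7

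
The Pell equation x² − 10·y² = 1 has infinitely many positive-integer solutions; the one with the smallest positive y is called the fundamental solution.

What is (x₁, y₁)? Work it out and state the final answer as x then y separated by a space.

[3; 6] for √10; ℓ=1 ⇒ convergent index 1
i=0: a=3 ⇒ p=3, q=1
i=1: a=6 ⇒ p=19, q=6
(x₁, y₁) = (19, 6);  19² − 10·6² = 1 ✓

19 6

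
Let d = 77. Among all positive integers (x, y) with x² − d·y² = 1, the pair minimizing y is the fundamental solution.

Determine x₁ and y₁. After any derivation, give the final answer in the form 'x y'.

[8; 1,3,2,3,1,16] for √77; ℓ=6 ⇒ convergent index 5
a_0=8:  p_0=8·1+0=8,  q_0=8·0+1=1
a_1=1:  p_1=1·8+1=9,  q_1=1·1+0=1
…
a_3=2:  p_3=2·35+9=79,  q_3=2·4+1=9
a_4=3:  p_4=3·79+35=272,  q_4=3·9+4=31
a_5=1:  p_5=1·272+79=351,  q_5=1·31+9=40
→ (351, 40).  Check: 351²=123201, 77·40²=123200, difference 1.

351 40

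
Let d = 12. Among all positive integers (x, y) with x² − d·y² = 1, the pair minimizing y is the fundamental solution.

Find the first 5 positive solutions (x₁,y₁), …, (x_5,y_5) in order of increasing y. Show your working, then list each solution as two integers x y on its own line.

[3; 2,6] for √12; ℓ=2 ⇒ convergent index 1
i=0: a=3 ⇒ p=3, q=1
i=1: a=2 ⇒ p=7, q=2
→ (7, 2).  Check: 7²=49, 12·2²=48, difference 1.
(7+2√12)^2 = 97 + 28√12
(7+2√12)^3 = 1351 + 390√12
(7+2√12)^4 = 18817 + 5432√12
(7+2√12)^5 = 262087 + 75658√12

7 2
97 28
1351 390
18817 5432
262087 75658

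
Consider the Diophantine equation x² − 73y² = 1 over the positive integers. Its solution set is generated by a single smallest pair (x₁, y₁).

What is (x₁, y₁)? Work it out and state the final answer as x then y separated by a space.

d=73: √d = [8; 1,1,5,5,1,1,16] (ℓ=7, odd), read p_13/q_13
i=0: a=8 ⇒ p=8, q=1
i=1: a=1 ⇒ p=9, q=1
…
i=8: a=1 ⇒ p=18737, q=2193
…
i=10: a=5 ⇒ p=200767, q=23498
…
i=12: a=1 ⇒ p=1241008, q=145249
i=13: a=1 ⇒ p=2281249, q=267000
(x₁, y₁) = (2281249, 267000);  2281249² − 73·267000² = 1 ✓

2281249 267000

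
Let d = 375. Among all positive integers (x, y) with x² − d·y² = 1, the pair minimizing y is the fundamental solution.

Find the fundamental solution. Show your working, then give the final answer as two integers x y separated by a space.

d=375: √d = [19; 2,1,2,1,5,1,2,1,2,38] (ℓ=10, even), read p_9/q_9
a_0=19:  p_0=19·1+0=19,  q_0=19·0+1=1
a_1=2:  p_1=2·19+1=39,  q_1=2·1+0=2
…
a_3=2:  p_3=2·58+39=155,  q_3=2·3+2=8
a_4=1:  p_4=1·155+58=213,  q_4=1·8+3=11
a_5=5:  p_5=5·213+155=1220,  q_5=5·11+8=63
…
a_7=2:  p_7=2·1433+1220=4086,  q_7=2·74+63=211
a_8=1:  p_8=1·4086+1433=5519,  q_8=1·211+74=285
a_9=2:  p_9=2·5519+4086=15124,  q_9=2·285+211=781
(x₁, y₁) = (15124, 781);  15124² − 375·781² = 1 ✓

15124 781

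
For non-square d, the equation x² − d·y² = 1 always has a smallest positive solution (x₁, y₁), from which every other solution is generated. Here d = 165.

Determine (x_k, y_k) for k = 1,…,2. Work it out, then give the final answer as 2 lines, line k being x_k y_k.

√165 → a₀=12, period (1,5,2,5,1,24); ℓ=6 even so k=5
a_0=12:  p_0=12·1+0=12,  q_0=12·0+1=1
…
a_4=5:  p_4=5·167+77=912,  q_4=5·13+6=71
a_5=1:  p_5=1·912+167=1079,  q_5=1·71+13=84
fundamental: x₁=1079, y₁=84  (since 1164241 − 165·7056 = 1)
k=2:  x_2 = 1079·1079+165·84·84 = 2328481,  y_2 = 1079·84+84·1079 = 181272

1079 84
2328481 181272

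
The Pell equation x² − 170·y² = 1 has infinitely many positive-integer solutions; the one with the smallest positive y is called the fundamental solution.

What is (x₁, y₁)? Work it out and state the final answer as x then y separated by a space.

√170 → a₀=13, period (26); ℓ=1 odd so k=1
a_0=13:  p_0=13·1+0=13,  q_0=13·0+1=1
a_1=26:  p_1=26·13+1=339,  q_1=26·1+0=26
→ (339, 26).  Check: 339²=114921, 170·26²=114920, difference 1.

339 26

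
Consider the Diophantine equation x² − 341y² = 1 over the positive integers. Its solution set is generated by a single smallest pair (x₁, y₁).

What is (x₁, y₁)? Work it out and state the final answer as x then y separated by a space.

10626551 575460

d=341: √d = [18; 2,6,1,8,2,…,6,2,36] (ℓ=14, even), read p_13/q_13
k=0  a_k=18  p_k/q_k = 18/1
…
k=5  a_k=2  p_k/q_k = 5189/281
k=6  a_k=1  p_k/q_k = 7645/414
…
k=12  a_k=6  p_k/q_k = 4953942/268271
k=13  a_k=2  p_k/q_k = 10626551/575460
→ (10626551, 575460).  Check: 10626551²=112923586155601, 341·575460²=112923586155600, difference 1.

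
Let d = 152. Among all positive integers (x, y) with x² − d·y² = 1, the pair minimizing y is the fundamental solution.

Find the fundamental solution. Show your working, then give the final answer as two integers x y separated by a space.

37 3

[12; 3,24] for √152; ℓ=2 ⇒ convergent index 1
step 0: (12, 1)  from 12·(1,0) + (0,1)
step 1: (37, 3)  from 3·(12,1) + (1,0)
→ (37, 3).  Check: 37²=1369, 152·3²=1368, difference 1.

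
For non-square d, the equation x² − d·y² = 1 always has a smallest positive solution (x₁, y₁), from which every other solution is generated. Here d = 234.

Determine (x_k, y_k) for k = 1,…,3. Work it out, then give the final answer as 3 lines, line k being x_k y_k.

5201 340
54100801 3536680
562756526801 36788545020

[15; 3,2,1,2,1,2,3,30] for √234; ℓ=8 ⇒ convergent index 7
step 0: (15, 1)  from 15·(1,0) + (0,1)
…
step 2: (107, 7)  from 2·(46,3) + (15,1)
…
step 5: (566, 37)  from 1·(413,27) + (153,10)
step 6: (1545, 101)  from 2·(566,37) + (413,27)
step 7: (5201, 340)  from 3·(1545,101) + (566,37)
→ (5201, 340).  Check: 5201²=27050401, 234·340²=27050400, difference 1.
k=2:  x_2 = 5201·5201+234·340·340 = 54100801,  y_2 = 5201·340+340·5201 = 3536680
k=3:  x_3 = 5201·54100801+234·340·3536680 = 562756526801,  y_3 = 5201·3536680+340·54100801 = 36788545020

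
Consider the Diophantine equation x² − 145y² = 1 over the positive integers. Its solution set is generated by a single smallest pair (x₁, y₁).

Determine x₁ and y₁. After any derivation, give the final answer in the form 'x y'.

[12; 24] for √145; ℓ=1 ⇒ convergent index 1
step 0: (12, 1)  from 12·(1,0) + (0,1)
step 1: (289, 24)  from 24·(12,1) + (1,0)
→ (289, 24).  Check: 289²=83521, 145·24²=83520, difference 1.

289 24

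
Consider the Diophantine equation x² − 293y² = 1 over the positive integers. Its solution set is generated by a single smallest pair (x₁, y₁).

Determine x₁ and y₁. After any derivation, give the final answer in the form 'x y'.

12320649 719780

[17; 8,1,1,8,34] for √293; ℓ=5 ⇒ convergent index 9
k=0  a_k=17  p_k/q_k = 17/1
…
k=2  a_k=1  p_k/q_k = 154/9
…
k=4  a_k=8  p_k/q_k = 2482/145
…
k=8  a_k=1  p_k/q_k = 1444507/84389
k=9  a_k=8  p_k/q_k = 12320649/719780
(x₁, y₁) = (12320649, 719780);  12320649² − 293·719780² = 1 ✓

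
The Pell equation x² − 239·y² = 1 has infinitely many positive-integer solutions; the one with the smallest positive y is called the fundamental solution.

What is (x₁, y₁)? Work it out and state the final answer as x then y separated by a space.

√239 → a₀=15, period (2,5,1,2,4,15,4,2,1,5,2,30); ℓ=12 even so k=11
step 0: (15, 1)  from 15·(1,0) + (0,1)
…
step 6: (37907, 2452)  from 15·(2489,161) + (572,37)
…
step 10: (2847431, 184185)  from 5·(500258,32359) + (346141,22390)
step 11: (6195120, 400729)  from 2·(2847431,184185) + (500258,32359)
fundamental: x₁=6195120, y₁=400729  (since 38379511814400 − 239·160583731441 = 1)

6195120 400729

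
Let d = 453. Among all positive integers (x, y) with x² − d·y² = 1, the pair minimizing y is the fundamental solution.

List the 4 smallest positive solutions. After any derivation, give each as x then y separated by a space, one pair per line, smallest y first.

1653751 77700
5469784740001 256992905400
18091323967121133751 850004548596233100
59837090203895614338960001 2811391744490881177810800

√453 = [21; 3,1,1,10,14,10,1,1,3,42, …], period ℓ=10 (even) → k=9
step 0: (21, 1)  from 21·(1,0) + (0,1)
step 1: (64, 3)  from 3·(21,1) + (1,0)
step 2: (85, 4)  from 1·(64,3) + (21,1)
step 3: (149, 7)  from 1·(85,4) + (64,3)
…
step 5: (22199, 1043)  from 14·(1575,74) + (149,7)
…
step 8: (469329, 22051)  from 1·(245764,11547) + (223565,10504)
step 9: (1653751, 77700)  from 3·(469329,22051) + (245764,11547)
fundamental: x₁=1653751, y₁=77700  (since 2734892370001 − 453·6037290000 = 1)
(x_2, y_2) = (1653751·1653751 + 453·77700·77700, 1653751·77700 + 77700·1653751) = (5469784740001, 256992905400)
(x_3, y_3) = (1653751·5469784740001 + 453·77700·256992905400, 1653751·256992905400 + 77700·5469784740001) = (18091323967121133751, 850004548596233100)
(x_4, y_4) = (1653751·18091323967121133751 + 453·77700·850004548596233100, 1653751·850004548596233100 + 77700·18091323967121133751) = (59837090203895614338960001, 2811391744490881177810800)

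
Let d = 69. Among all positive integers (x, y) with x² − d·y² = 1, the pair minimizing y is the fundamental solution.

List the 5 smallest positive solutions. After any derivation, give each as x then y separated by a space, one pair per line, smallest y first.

7775 936
120901249 14554800
1880014414175 226327139064
29234224019520001 3519386997890400
454592181623521601375 54726467590868580936

√69 = [8; 3,3,1,4,1,3,3,16, …], period ℓ=8 (even) → k=7
step 0: (8, 1)  from 8·(1,0) + (0,1)
step 1: (25, 3)  from 3·(8,1) + (1,0)
…
step 3: (108, 13)  from 1·(83,10) + (25,3)
step 4: (515, 62)  from 4·(108,13) + (83,10)
step 5: (623, 75)  from 1·(515,62) + (108,13)
step 6: (2384, 287)  from 3·(623,75) + (515,62)
step 7: (7775, 936)  from 3·(2384,287) + (623,75)
fundamental: x₁=7775, y₁=936  (since 60450625 − 69·876096 = 1)
n=2: (7775,936)∘(7775,936) = (7775·7775+69·936·936, 7775·936+936·7775) = (120901249,14554800)
n=3: (120901249,14554800)∘(7775,936) = (7775·120901249+69·936·14554800, 7775·14554800+936·120901249) = (1880014414175,226327139064)
n=4: (1880014414175,226327139064)∘(7775,936) = (7775·1880014414175+69·936·226327139064, 7775·226327139064+936·1880014414175) = (29234224019520001,3519386997890400)
n=5: (29234224019520001,3519386997890400)∘(7775,936) = (7775·29234224019520001+69·936·3519386997890400, 7775·3519386997890400+936·29234224019520001) = (454592181623521601375,54726467590868580936)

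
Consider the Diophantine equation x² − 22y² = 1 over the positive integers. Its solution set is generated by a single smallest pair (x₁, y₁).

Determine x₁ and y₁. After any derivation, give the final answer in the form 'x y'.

197 42

√22 = [4; 1,2,4,2,1,8, …], period ℓ=6 (even) → k=5
i=0: a=4 ⇒ p=4, q=1
…
i=4: a=2 ⇒ p=136, q=29
i=5: a=1 ⇒ p=197, q=42
fundamental: x₁=197, y₁=42  (since 38809 − 22·1764 = 1)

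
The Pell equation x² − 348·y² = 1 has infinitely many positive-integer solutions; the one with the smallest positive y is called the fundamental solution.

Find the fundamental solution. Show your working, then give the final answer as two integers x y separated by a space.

1567 84

√348 = [18; 1,1,1,8,1,1,1,36, …], period ℓ=8 (even) → k=7
step 0: (18, 1)  from 18·(1,0) + (0,1)
step 1: (19, 1)  from 1·(18,1) + (1,0)
…
step 4: (485, 26)  from 8·(56,3) + (37,2)
step 5: (541, 29)  from 1·(485,26) + (56,3)
step 6: (1026, 55)  from 1·(541,29) + (485,26)
step 7: (1567, 84)  from 1·(1026,55) + (541,29)
→ (1567, 84).  Check: 1567²=2455489, 348·84²=2455488, difference 1.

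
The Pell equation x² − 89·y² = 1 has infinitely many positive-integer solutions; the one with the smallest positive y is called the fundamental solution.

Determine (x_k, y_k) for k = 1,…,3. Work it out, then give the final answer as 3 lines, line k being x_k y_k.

[9; 2,3,3,2,18] for √89; ℓ=5 ⇒ convergent index 9
a_0=9:  p_0=9·1+0=9,  q_0=9·0+1=1
…
a_4=2:  p_4=2·217+66=500,  q_4=2·23+7=53
a_5=18:  p_5=18·500+217=9217,  q_5=18·53+23=977
…
a_7=3:  p_7=3·18934+9217=66019,  q_7=3·2007+977=6998
a_8=3:  p_8=3·66019+18934=216991,  q_8=3·6998+2007=23001
a_9=2:  p_9=2·216991+66019=500001,  q_9=2·23001+6998=53000
→ (500001, 53000).  Check: 500001²=250001000001, 89·53000²=250001000000, difference 1.
(500001+53000√89)^2 = 500002000001 + 53000106000√89
(500001+53000√89)^3 = 500003000004500001 + 53000212000159000√89

500001 53000
500002000001 53000106000
500003000004500001 53000212000159000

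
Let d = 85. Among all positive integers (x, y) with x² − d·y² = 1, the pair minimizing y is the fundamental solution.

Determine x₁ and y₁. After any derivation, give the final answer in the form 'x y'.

285769 30996

√85 = [9; 4,1,1,4,18, …], period ℓ=5 (odd) → k=9
i=0: a=9 ⇒ p=9, q=1
i=1: a=4 ⇒ p=37, q=4
i=2: a=1 ⇒ p=46, q=5
…
i=4: a=4 ⇒ p=378, q=41
…
i=7: a=1 ⇒ p=34813, q=3776
i=8: a=1 ⇒ p=62739, q=6805
i=9: a=4 ⇒ p=285769, q=30996
→ (285769, 30996).  Check: 285769²=81663921361, 85·30996²=81663921360, difference 1.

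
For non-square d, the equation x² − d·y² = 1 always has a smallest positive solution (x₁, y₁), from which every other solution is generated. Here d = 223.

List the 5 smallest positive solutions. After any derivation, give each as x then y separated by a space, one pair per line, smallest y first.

√223 → a₀=14, period (1,13,1,28); ℓ=4 even so k=3
i=0: a=14 ⇒ p=14, q=1
i=1: a=1 ⇒ p=15, q=1
i=2: a=13 ⇒ p=209, q=14
i=3: a=1 ⇒ p=224, q=15
(x₁, y₁) = (224, 15);  224² − 223·15² = 1 ✓
k=2:  x_2 = 224·224+223·15·15 = 100351,  y_2 = 224·15+15·224 = 6720
k=3:  x_3 = 224·100351+223·15·6720 = 44957024,  y_3 = 224·6720+15·100351 = 3010545
k=4:  x_4 = 224·44957024+223·15·3010545 = 20140646401,  y_4 = 224·3010545+15·44957024 = 1348717440
k=5:  x_5 = 224·20140646401+223·15·1348717440 = 9022964630624,  y_5 = 224·1348717440+15·20140646401 = 604222402575

224 15
100351 6720
44957024 3010545
20140646401 1348717440
9022964630624 604222402575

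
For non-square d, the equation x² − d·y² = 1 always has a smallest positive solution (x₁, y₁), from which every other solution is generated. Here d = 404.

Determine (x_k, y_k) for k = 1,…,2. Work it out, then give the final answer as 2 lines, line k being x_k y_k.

√404 = [20; 10,40, …], period ℓ=2 (even) → k=1
a_0=20:  p_0=20·1+0=20,  q_0=20·0+1=1
a_1=10:  p_1=10·20+1=201,  q_1=10·1+0=10
→ (201, 10).  Check: 201²=40401, 404·10²=40400, difference 1.
(x_2, y_2) = (201·201 + 404·10·10, 201·10 + 10·201) = (80801, 4020)

201 10
80801 4020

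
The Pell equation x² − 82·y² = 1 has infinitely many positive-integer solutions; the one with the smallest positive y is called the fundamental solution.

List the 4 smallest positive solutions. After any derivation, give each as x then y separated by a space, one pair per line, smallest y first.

163 18
53137 5868
17322499 1912950
5647081537 623615832

√82 = [9; 18, …], period ℓ=1 (odd) → k=1
k=0  a_k=9  p_k/q_k = 9/1
k=1  a_k=18  p_k/q_k = 163/18
→ (163, 18).  Check: 163²=26569, 82·18²=26568, difference 1.
(163+18√82)^2 = 53137 + 5868√82
(163+18√82)^3 = 17322499 + 1912950√82
(163+18√82)^4 = 5647081537 + 623615832√82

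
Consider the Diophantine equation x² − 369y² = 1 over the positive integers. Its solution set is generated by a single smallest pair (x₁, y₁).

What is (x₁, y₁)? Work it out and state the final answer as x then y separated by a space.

√369 → a₀=19, period (4,1,3,2,7,4,7,2,3,1,4,38); ℓ=12 even so k=11
k=0  a_k=19  p_k/q_k = 19/1
…
k=2  a_k=1  p_k/q_k = 96/5
k=3  a_k=3  p_k/q_k = 365/19
k=4  a_k=2  p_k/q_k = 826/43
…
k=6  a_k=4  p_k/q_k = 25414/1323
…
k=9  a_k=3  p_k/q_k = 1364557/71036
k=10  a_k=1  p_k/q_k = 1758061/91521
k=11  a_k=4  p_k/q_k = 8396801/437120
(x₁, y₁) = (8396801, 437120);  8396801² − 369·437120² = 1 ✓

8396801 437120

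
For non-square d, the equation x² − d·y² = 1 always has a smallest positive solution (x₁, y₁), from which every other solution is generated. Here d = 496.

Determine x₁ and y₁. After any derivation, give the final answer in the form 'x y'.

4620799 207480

√496 → a₀=22, period (3,1,2,4,1,…,1,3,44); ℓ=16 even so k=15
step 0: (22, 1)  from 22·(1,0) + (0,1)
step 1: (67, 3)  from 3·(22,1) + (1,0)
…
step 5: (1314, 59)  from 1·(1069,48) + (245,11)
step 6: (2383, 107)  from 1·(1314,59) + (1069,48)
…
step 10: (49709, 2232)  from 1·(35166,1579) + (14543,653)
step 11: (84875, 3811)  from 1·(49709,2232) + (35166,1579)
step 12: (389209, 17476)  from 4·(84875,3811) + (49709,2232)
…
step 14: (1252502, 56239)  from 1·(863293,38763) + (389209,17476)
step 15: (4620799, 207480)  from 3·(1252502,56239) + (863293,38763)
fundamental: x₁=4620799, y₁=207480  (since 21351783398401 − 496·43047950400 = 1)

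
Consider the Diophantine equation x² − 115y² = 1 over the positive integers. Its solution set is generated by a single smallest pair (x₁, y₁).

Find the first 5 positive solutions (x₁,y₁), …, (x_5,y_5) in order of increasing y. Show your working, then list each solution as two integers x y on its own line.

1126 105
2535751 236460
5710510126 532507815
12860066268001 1199207362920
28960863525028126 2700614448788025

√115 → a₀=10, period (1,2,1,1,1,1,1,2,1,20); ℓ=10 even so k=9
a_0=10:  p_0=10·1+0=10,  q_0=10·0+1=1
a_1=1:  p_1=1·10+1=11,  q_1=1·1+0=1
a_2=2:  p_2=2·11+10=32,  q_2=2·1+1=3
…
a_8=2:  p_8=2·311+193=815,  q_8=2·29+18=76
a_9=1:  p_9=1·815+311=1126,  q_9=1·76+29=105
→ (1126, 105).  Check: 1126²=1267876, 115·105²=1267875, difference 1.
(x_2, y_2) = (1126·1126 + 115·105·105, 1126·105 + 105·1126) = (2535751, 236460)
(x_3, y_3) = (1126·2535751 + 115·105·236460, 1126·236460 + 105·2535751) = (5710510126, 532507815)
(x_4, y_4) = (1126·5710510126 + 115·105·532507815, 1126·532507815 + 105·5710510126) = (12860066268001, 1199207362920)
(x_5, y_5) = (1126·12860066268001 + 115·105·1199207362920, 1126·1199207362920 + 105·12860066268001) = (28960863525028126, 2700614448788025)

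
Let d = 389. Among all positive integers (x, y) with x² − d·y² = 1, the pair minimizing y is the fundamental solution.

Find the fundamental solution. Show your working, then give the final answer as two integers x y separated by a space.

3287049 166660

√389 → a₀=19, period (1,2,1,1,1,1,2,1,38); ℓ=9 odd so k=17
k=0  a_k=19  p_k/q_k = 19/1
k=1  a_k=1  p_k/q_k = 20/1
…
k=3  a_k=1  p_k/q_k = 79/4
…
k=6  a_k=1  p_k/q_k = 355/18
k=7  a_k=2  p_k/q_k = 927/47
k=8  a_k=1  p_k/q_k = 1282/65
…
k=11  a_k=2  p_k/q_k = 151493/7681
k=12  a_k=1  p_k/q_k = 202418/10263
k=13  a_k=1  p_k/q_k = 353911/17944
k=14  a_k=1  p_k/q_k = 556329/28207
k=15  a_k=1  p_k/q_k = 910240/46151
k=16  a_k=2  p_k/q_k = 2376809/120509
k=17  a_k=1  p_k/q_k = 3287049/166660
fundamental: x₁=3287049, y₁=166660  (since 10804691128401 − 389·27775555600 = 1)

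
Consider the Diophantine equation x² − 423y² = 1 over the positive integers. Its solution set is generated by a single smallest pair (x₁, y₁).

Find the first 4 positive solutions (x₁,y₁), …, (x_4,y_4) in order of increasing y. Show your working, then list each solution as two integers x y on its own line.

√423 → a₀=20, period (1,1,3,4,3,1,1,40); ℓ=8 even so k=7
step 0: (20, 1)  from 20·(1,0) + (0,1)
step 1: (21, 1)  from 1·(20,1) + (1,0)
step 2: (41, 2)  from 1·(21,1) + (20,1)
…
step 4: (617, 30)  from 4·(144,7) + (41,2)
…
step 6: (2612, 127)  from 1·(1995,97) + (617,30)
step 7: (4607, 224)  from 1·(2612,127) + (1995,97)
fundamental: x₁=4607, y₁=224  (since 21224449 − 423·50176 = 1)
k=2:  x_2 = 4607·4607+423·224·224 = 42448897,  y_2 = 4607·224+224·4607 = 2063936
k=3:  x_3 = 4607·42448897+423·224·2063936 = 391124132351,  y_3 = 4607·2063936+224·42448897 = 19017106080
k=4:  x_4 = 4607·391124132351+423·224·19017106080 = 3603817713033217,  y_4 = 4607·19017106080+224·391124132351 = 175223613357184

4607 224
42448897 2063936
391124132351 19017106080
3603817713033217 175223613357184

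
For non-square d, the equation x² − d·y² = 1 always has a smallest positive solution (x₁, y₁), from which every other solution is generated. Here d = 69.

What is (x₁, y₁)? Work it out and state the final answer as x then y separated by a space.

7775 936

[8; 3,3,1,4,1,3,3,16] for √69; ℓ=8 ⇒ convergent index 7
i=0: a=8 ⇒ p=8, q=1
i=1: a=3 ⇒ p=25, q=3
i=2: a=3 ⇒ p=83, q=10
…
i=6: a=3 ⇒ p=2384, q=287
i=7: a=3 ⇒ p=7775, q=936
fundamental: x₁=7775, y₁=936  (since 60450625 − 69·876096 = 1)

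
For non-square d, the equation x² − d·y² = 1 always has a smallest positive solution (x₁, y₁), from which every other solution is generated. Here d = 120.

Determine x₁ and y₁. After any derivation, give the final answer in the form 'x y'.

d=120: √d = [10; 1,20] (ℓ=2, even), read p_1/q_1
a_0=10:  p_0=10·1+0=10,  q_0=10·0+1=1
a_1=1:  p_1=1·10+1=11,  q_1=1·1+0=1
→ (11, 1).  Check: 11²=121, 120·1²=120, difference 1.

11 1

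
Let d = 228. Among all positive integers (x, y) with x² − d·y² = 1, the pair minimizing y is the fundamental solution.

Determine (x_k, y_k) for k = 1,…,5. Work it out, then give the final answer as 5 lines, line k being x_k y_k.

d=228: √d = [15; 10,30] (ℓ=2, even), read p_1/q_1
step 0: (15, 1)  from 15·(1,0) + (0,1)
step 1: (151, 10)  from 10·(15,1) + (1,0)
(x₁, y₁) = (151, 10);  151² − 228·10² = 1 ✓
k=2:  x_2 = 151·151+228·10·10 = 45601,  y_2 = 151·10+10·151 = 3020
k=3:  x_3 = 151·45601+228·10·3020 = 13771351,  y_3 = 151·3020+10·45601 = 912030
k=4:  x_4 = 151·13771351+228·10·912030 = 4158902401,  y_4 = 151·912030+10·13771351 = 275430040
k=5:  x_5 = 151·4158902401+228·10·275430040 = 1255974753751,  y_5 = 151·275430040+10·4158902401 = 83178960050

151 10
45601 3020
13771351 912030
4158902401 275430040
1255974753751 83178960050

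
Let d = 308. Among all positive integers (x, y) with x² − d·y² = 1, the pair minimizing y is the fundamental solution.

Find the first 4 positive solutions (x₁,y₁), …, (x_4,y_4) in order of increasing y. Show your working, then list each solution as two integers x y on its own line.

351 20
246401 14040
172973151 9856060
121426905601 6918940080

d=308: √d = [17; 1,1,4,1,1,34] (ℓ=6, even), read p_5/q_5
a_0=17:  p_0=17·1+0=17,  q_0=17·0+1=1
a_1=1:  p_1=1·17+1=18,  q_1=1·1+0=1
a_2=1:  p_2=1·18+17=35,  q_2=1·1+1=2
a_3=4:  p_3=4·35+18=158,  q_3=4·2+1=9
a_4=1:  p_4=1·158+35=193,  q_4=1·9+2=11
a_5=1:  p_5=1·193+158=351,  q_5=1·11+9=20
→ (351, 20).  Check: 351²=123201, 308·20²=123200, difference 1.
n=2: (351,20)∘(351,20) = (351·351+308·20·20, 351·20+20·351) = (246401,14040)
n=3: (246401,14040)∘(351,20) = (351·246401+308·20·14040, 351·14040+20·246401) = (172973151,9856060)
n=4: (172973151,9856060)∘(351,20) = (351·172973151+308·20·9856060, 351·9856060+20·172973151) = (121426905601,6918940080)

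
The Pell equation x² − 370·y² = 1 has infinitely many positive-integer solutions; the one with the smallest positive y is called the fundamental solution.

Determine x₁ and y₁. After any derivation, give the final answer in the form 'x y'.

√370 = [19; 4,4,38, …], period ℓ=3 (odd) → k=5
k=0  a_k=19  p_k/q_k = 19/1
k=1  a_k=4  p_k/q_k = 77/4
k=2  a_k=4  p_k/q_k = 327/17
…
k=4  a_k=4  p_k/q_k = 50339/2617
k=5  a_k=4  p_k/q_k = 213859/11118
(x₁, y₁) = (213859, 11118);  213859² − 370·11118² = 1 ✓

213859 11118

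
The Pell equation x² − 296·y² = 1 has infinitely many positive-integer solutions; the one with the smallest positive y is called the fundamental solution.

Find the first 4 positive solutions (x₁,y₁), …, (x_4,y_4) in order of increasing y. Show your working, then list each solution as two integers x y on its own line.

d=296: √d = [17; 4,1,7,1,4,34] (ℓ=6, even), read p_5/q_5
k=0  a_k=17  p_k/q_k = 17/1
k=1  a_k=4  p_k/q_k = 69/4
…
k=4  a_k=1  p_k/q_k = 757/44
k=5  a_k=4  p_k/q_k = 3699/215
fundamental: x₁=3699, y₁=215  (since 13682601 − 296·46225 = 1)
(3699+215√296)^2 = 27365201 + 1590570√296
(3699+215√296)^3 = 202447753299 + 11767036645√296
(3699+215√296)^4 = 1497708451540801 + 87052535509140√296

3699 215
27365201 1590570
202447753299 11767036645
1497708451540801 87052535509140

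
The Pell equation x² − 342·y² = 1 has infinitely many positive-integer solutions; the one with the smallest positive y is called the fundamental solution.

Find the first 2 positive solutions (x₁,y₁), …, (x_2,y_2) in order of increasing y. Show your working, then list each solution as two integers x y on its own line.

d=342: √d = [18; 2,36] (ℓ=2, even), read p_1/q_1
i=0: a=18 ⇒ p=18, q=1
i=1: a=2 ⇒ p=37, q=2
→ (37, 2).  Check: 37²=1369, 342·2²=1368, difference 1.
(x_2, y_2) = (37·37 + 342·2·2, 37·2 + 2·37) = (2737, 148)

37 2
2737 148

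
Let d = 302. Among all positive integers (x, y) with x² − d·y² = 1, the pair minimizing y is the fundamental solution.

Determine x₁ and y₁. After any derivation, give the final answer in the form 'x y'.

d=302: √d = [17; 2,1,1,1,4,…,1,2,34] (ℓ=16, even), read p_15/q_15
a_0=17:  p_0=17·1+0=17,  q_0=17·0+1=1
a_1=2:  p_1=2·17+1=35,  q_1=2·1+0=2
…
a_6=2:  p_6=2·643+139=1425,  q_6=2·37+8=82
a_7=1:  p_7=1·1425+643=2068,  q_7=1·82+37=119
…
a_12=1:  p_12=1·467281+107675=574956,  q_12=1·26889+6196=33085
a_13=1:  p_13=1·574956+467281=1042237,  q_13=1·33085+26889=59974
a_14=1:  p_14=1·1042237+574956=1617193,  q_14=1·59974+33085=93059
a_15=2:  p_15=2·1617193+1042237=4276623,  q_15=2·93059+59974=246092
(x₁, y₁) = (4276623, 246092);  4276623² − 302·246092² = 1 ✓

4276623 246092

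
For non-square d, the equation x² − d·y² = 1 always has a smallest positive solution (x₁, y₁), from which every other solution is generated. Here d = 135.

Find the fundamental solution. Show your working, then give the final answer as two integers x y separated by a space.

d=135: √d = [11; 1,1,1,1,1,1,1,22] (ℓ=8, even), read p_7/q_7
step 0: (11, 1)  from 11·(1,0) + (0,1)
step 1: (12, 1)  from 1·(11,1) + (1,0)
…
step 4: (58, 5)  from 1·(35,3) + (23,2)
step 5: (93, 8)  from 1·(58,5) + (35,3)
step 6: (151, 13)  from 1·(93,8) + (58,5)
step 7: (244, 21)  from 1·(151,13) + (93,8)
fundamental: x₁=244, y₁=21  (since 59536 − 135·441 = 1)

244 21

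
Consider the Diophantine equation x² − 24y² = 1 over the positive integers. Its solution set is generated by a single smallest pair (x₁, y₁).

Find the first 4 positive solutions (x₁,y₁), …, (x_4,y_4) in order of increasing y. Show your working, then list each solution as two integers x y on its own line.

5 1
49 10
485 99
4801 980

d=24: √d = [4; 1,8] (ℓ=2, even), read p_1/q_1
k=0  a_k=4  p_k/q_k = 4/1
k=1  a_k=1  p_k/q_k = 5/1
→ (5, 1).  Check: 5²=25, 24·1²=24, difference 1.
(x_2, y_2) = (5·5 + 24·1·1, 5·1 + 1·5) = (49, 10)
(x_3, y_3) = (5·49 + 24·1·10, 5·10 + 1·49) = (485, 99)
(x_4, y_4) = (5·485 + 24·1·99, 5·99 + 1·485) = (4801, 980)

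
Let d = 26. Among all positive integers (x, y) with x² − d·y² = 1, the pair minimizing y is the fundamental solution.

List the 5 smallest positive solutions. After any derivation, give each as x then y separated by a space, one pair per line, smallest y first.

d=26: √d = [5; 10] (ℓ=1, odd), read p_1/q_1
k=0  a_k=5  p_k/q_k = 5/1
k=1  a_k=10  p_k/q_k = 51/10
fundamental: x₁=51, y₁=10  (since 2601 − 26·100 = 1)
k=2:  x_2 = 51·51+26·10·10 = 5201,  y_2 = 51·10+10·51 = 1020
k=3:  x_3 = 51·5201+26·10·1020 = 530451,  y_3 = 51·1020+10·5201 = 104030
k=4:  x_4 = 51·530451+26·10·104030 = 54100801,  y_4 = 51·104030+10·530451 = 10610040
k=5:  x_5 = 51·54100801+26·10·10610040 = 5517751251,  y_5 = 51·10610040+10·54100801 = 1082120050

51 10
5201 1020
530451 104030
54100801 10610040
5517751251 1082120050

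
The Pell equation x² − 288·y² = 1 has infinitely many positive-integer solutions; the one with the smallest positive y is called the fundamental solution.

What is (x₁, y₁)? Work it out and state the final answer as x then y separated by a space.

√288 → a₀=16, period (1,32); ℓ=2 even so k=1
step 0: (16, 1)  from 16·(1,0) + (0,1)
step 1: (17, 1)  from 1·(16,1) + (1,0)
→ (17, 1).  Check: 17²=289, 288·1²=288, difference 1.

17 1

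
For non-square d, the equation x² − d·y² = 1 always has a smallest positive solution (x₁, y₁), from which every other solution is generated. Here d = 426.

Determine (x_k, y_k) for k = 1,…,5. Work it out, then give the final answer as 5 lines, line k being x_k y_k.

√426 → a₀=20, period (1,1,1,3,2,6,2,3,1,1,1,40); ℓ=12 even so k=11
k=0  a_k=20  p_k/q_k = 20/1
…
k=5  a_k=2  p_k/q_k = 516/25
…
k=7  a_k=2  p_k/q_k = 7162/347
…
k=10  a_k=1  p_k/q_k = 56780/2751
k=11  a_k=1  p_k/q_k = 88751/4300
(x₁, y₁) = (88751, 4300);  88751² − 426·4300² = 1 ✓
(x_2, y_2) = (88751·88751 + 426·4300·4300, 88751·4300 + 4300·88751) = (15753480001, 763258600)
(x_3, y_3) = (88751·15753480001 + 426·4300·763258600, 88751·763258600 + 4300·15753480001) = (2796274207048751, 135479928012900)
(x_4, y_4) = (88751·2796274207048751 + 426·4300·135479928012900, 88751·135479928012900 + 4300·2796274207048751) = (496344264283813920001, 24047958181382517200)
(x_5, y_5) = (88751·496344264283813920001 + 426·4300·24047958181382517200, 88751·24047958181382517200 + 4300·496344264283813920001) = (88102099596109264220968751, 4268560672976279640021500)

88751 4300
15753480001 763258600
2796274207048751 135479928012900
496344264283813920001 24047958181382517200
88102099596109264220968751 4268560672976279640021500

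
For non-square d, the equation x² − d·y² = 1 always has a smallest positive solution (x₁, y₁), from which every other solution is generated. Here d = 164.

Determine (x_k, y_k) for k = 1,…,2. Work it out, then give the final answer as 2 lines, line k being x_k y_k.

2049 160
8396801 655680

√164 → a₀=12, period (1,4,6,4,1,24); ℓ=6 even so k=5
a_0=12:  p_0=12·1+0=12,  q_0=12·0+1=1
a_1=1:  p_1=1·12+1=13,  q_1=1·1+0=1
…
a_4=4:  p_4=4·397+64=1652,  q_4=4·31+5=129
a_5=1:  p_5=1·1652+397=2049,  q_5=1·129+31=160
(x₁, y₁) = (2049, 160);  2049² − 164·160² = 1 ✓
n=2: (2049,160)∘(2049,160) = (2049·2049+164·160·160, 2049·160+160·2049) = (8396801,655680)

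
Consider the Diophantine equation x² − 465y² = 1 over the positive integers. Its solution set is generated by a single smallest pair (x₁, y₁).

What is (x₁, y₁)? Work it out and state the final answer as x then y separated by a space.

15871 736

[21; 1,1,3,2,2,2,3,1,1,42] for √465; ℓ=10 ⇒ convergent index 9
step 0: (21, 1)  from 21·(1,0) + (0,1)
…
step 2: (43, 2)  from 1·(22,1) + (21,1)
step 3: (151, 7)  from 3·(43,2) + (22,1)
…
step 5: (841, 39)  from 2·(345,16) + (151,7)
step 6: (2027, 94)  from 2·(841,39) + (345,16)
step 7: (6922, 321)  from 3·(2027,94) + (841,39)
step 8: (8949, 415)  from 1·(6922,321) + (2027,94)
step 9: (15871, 736)  from 1·(8949,415) + (6922,321)
(x₁, y₁) = (15871, 736);  15871² − 465·736² = 1 ✓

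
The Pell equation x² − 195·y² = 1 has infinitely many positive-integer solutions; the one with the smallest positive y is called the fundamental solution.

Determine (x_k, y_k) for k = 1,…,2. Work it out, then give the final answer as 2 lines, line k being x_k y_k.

√195 → a₀=13, period (1,26); ℓ=2 even so k=1
a_0=13:  p_0=13·1+0=13,  q_0=13·0+1=1
a_1=1:  p_1=1·13+1=14,  q_1=1·1+0=1
→ (14, 1).  Check: 14²=196, 195·1²=195, difference 1.
k=2:  x_2 = 14·14+195·1·1 = 391,  y_2 = 14·1+1·14 = 28

14 1
391 28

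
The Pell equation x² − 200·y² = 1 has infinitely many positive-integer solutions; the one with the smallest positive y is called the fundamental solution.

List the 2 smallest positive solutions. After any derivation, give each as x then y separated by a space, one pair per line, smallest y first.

√200 → a₀=14, period (7,28); ℓ=2 even so k=1
a_0=14:  p_0=14·1+0=14,  q_0=14·0+1=1
a_1=7:  p_1=7·14+1=99,  q_1=7·1+0=7
→ (99, 7).  Check: 99²=9801, 200·7²=9800, difference 1.
(x_2, y_2) = (99·99 + 200·7·7, 99·7 + 7·99) = (19601, 1386)

99 7
19601 1386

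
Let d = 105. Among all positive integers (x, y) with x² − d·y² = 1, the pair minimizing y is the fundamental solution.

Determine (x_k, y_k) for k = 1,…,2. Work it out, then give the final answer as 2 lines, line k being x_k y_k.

41 4
3361 328

√105 = [10; 4,20, …], period ℓ=2 (even) → k=1
step 0: (10, 1)  from 10·(1,0) + (0,1)
step 1: (41, 4)  from 4·(10,1) + (1,0)
→ (41, 4).  Check: 41²=1681, 105·4²=1680, difference 1.
(41+4√105)^2 = 3361 + 328√105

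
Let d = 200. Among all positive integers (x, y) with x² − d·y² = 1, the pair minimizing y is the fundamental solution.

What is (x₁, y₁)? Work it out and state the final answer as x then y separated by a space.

99 7

d=200: √d = [14; 7,28] (ℓ=2, even), read p_1/q_1
i=0: a=14 ⇒ p=14, q=1
i=1: a=7 ⇒ p=99, q=7
fundamental: x₁=99, y₁=7  (since 9801 − 200·49 = 1)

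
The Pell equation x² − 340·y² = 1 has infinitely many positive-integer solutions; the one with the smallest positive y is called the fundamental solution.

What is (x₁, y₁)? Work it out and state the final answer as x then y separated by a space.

√340 → a₀=18, period (2,3,1,1,1,…,3,2,36); ℓ=14 even so k=13
a_0=18:  p_0=18·1+0=18,  q_0=18·0+1=1
a_1=2:  p_1=2·18+1=37,  q_1=2·1+0=2
…
a_4=1:  p_4=1·166+129=295,  q_4=1·9+7=16
…
a_7=8:  p_7=8·756+461=6509,  q_7=8·41+25=353
…
a_9=1:  p_9=1·7265+6509=13774,  q_9=1·394+353=747
…
a_11=1:  p_11=1·21039+13774=34813,  q_11=1·1141+747=1888
a_12=3:  p_12=3·34813+21039=125478,  q_12=3·1888+1141=6805
a_13=2:  p_13=2·125478+34813=285769,  q_13=2·6805+1888=15498
(x₁, y₁) = (285769, 15498);  285769² − 340·15498² = 1 ✓

285769 15498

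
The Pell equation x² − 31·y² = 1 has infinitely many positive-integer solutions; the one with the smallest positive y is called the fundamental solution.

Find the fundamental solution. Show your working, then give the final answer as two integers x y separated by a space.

1520 273

[5; 1,1,3,5,3,1,1,10] for √31; ℓ=8 ⇒ convergent index 7
step 0: (5, 1)  from 5·(1,0) + (0,1)
step 1: (6, 1)  from 1·(5,1) + (1,0)
…
step 3: (39, 7)  from 3·(11,2) + (6,1)
step 4: (206, 37)  from 5·(39,7) + (11,2)
…
step 6: (863, 155)  from 1·(657,118) + (206,37)
step 7: (1520, 273)  from 1·(863,155) + (657,118)
(x₁, y₁) = (1520, 273);  1520² − 31·273² = 1 ✓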